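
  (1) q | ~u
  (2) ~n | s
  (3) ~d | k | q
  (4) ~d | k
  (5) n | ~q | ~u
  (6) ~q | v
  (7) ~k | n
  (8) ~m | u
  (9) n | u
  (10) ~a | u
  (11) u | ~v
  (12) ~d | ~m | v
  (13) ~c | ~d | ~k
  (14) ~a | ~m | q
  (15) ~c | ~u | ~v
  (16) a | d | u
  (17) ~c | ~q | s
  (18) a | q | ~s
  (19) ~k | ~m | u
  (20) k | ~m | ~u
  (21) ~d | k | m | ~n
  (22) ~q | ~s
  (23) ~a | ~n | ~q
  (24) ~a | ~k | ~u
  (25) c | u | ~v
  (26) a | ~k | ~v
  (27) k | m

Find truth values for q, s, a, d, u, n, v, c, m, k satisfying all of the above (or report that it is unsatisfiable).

Case q = True:
  (~q | v) forces v = True.
  (u | ~v) forces u = True.
  (n | ~q | ~u) forces n = True.
  (~n | s) forces s = True.
  Clause (~q | ~s) is falsified — contradiction.
Case q = False:
  (q | ~u) forces u = False.
  (~m | u) forces m = False.
  (n | u) forces n = True.
  (~n | s) forces s = True.
  (~a | u) forces a = False.
  Clause (a | q | ~s) is falsified — contradiction.
Both cases fail, so the formula is unsatisfiable.

UNSATISFIABLE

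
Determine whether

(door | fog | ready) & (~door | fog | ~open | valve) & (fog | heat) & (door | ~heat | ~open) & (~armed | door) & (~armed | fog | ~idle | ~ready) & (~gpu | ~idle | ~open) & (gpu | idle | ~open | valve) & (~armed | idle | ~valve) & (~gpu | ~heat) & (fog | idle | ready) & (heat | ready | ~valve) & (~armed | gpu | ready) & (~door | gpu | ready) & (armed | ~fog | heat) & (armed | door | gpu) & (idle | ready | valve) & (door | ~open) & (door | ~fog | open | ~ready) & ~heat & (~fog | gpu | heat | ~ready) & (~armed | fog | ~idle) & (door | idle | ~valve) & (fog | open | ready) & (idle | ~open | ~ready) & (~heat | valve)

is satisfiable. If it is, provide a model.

Unit clause (~heat) forces heat = False.
In (fog | heat) only fog is left, so fog = True.
In (armed | ~fog | heat) only armed is left, so armed = True.
In (~armed | door) only door is left, so door = True.
Set open = False.
Set idle = True.
Try gpu = False:
  (~armed | gpu | ready) forces ready = True.
  clause (~fog | gpu | heat | ~ready) is falsified — backtrack.
So gpu = True.
Set ready = True.
Set valve = True.
All clauses satisfied.

armed = True, fog = True, open = False, idle = True, door = True, heat = False, gpu = True, ready = True, valve = True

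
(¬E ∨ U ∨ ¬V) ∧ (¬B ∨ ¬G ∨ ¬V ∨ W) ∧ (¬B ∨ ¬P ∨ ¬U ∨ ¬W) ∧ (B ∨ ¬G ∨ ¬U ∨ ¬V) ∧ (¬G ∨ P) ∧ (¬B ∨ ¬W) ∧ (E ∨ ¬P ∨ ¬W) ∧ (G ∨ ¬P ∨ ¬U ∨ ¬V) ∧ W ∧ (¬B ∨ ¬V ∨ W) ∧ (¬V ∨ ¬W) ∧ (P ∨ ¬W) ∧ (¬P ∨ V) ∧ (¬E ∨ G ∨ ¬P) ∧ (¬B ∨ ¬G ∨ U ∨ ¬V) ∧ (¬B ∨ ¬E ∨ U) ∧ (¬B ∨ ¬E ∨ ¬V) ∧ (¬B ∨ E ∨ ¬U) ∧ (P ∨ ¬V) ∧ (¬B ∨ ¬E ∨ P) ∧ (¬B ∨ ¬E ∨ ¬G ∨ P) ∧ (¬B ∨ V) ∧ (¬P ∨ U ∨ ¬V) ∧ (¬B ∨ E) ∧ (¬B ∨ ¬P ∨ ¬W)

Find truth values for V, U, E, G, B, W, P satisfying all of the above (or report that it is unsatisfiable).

Case W = True:
  (¬B ∨ ¬W) forces B = False.
  (¬V ∨ ¬W) forces V = False.
  (P ∨ ¬W) forces P = True.
  Clause (¬P ∨ V) is falsified — contradiction.
Case W = False:
  Clause (W) is falsified — contradiction.
Both cases fail, so the formula is unsatisfiable.

UNSATISFIABLE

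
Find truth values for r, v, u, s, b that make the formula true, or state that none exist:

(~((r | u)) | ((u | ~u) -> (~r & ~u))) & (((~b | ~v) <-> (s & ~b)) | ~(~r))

r=F; v=T; u=F; s=F; b=T

  ~((r | u)) | ((u | ~u) -> (~r & ~u)) = True
    ~((r | u)) = True
      r | u = False
    (u | ~u) -> (~r & ~u) = True
      u | ~u = True
        ~u = True
      ~r & ~u = True
        ~r = True
        ~u = True
  ((~b | ~v) <-> (s & ~b)) | ~(~r) = True
    (~b | ~v) <-> (s & ~b) = True
      ~b | ~v = False
        ~b = False
        ~v = False
      s & ~b = False
        ~b = False
    ~(~r) = False
      ~r = True
Both conjuncts True, so the formula holds.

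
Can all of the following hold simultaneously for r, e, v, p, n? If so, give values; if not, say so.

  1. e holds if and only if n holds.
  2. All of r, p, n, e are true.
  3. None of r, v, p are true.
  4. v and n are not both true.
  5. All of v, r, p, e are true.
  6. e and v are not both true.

Case r = True:
  Constraint (3) is violated (r=T) — contradiction.
Case r = False:
  Constraint (2) is violated (r=F) — contradiction.
Both cases fail — unsatisfiable.

UNSATISFIABLE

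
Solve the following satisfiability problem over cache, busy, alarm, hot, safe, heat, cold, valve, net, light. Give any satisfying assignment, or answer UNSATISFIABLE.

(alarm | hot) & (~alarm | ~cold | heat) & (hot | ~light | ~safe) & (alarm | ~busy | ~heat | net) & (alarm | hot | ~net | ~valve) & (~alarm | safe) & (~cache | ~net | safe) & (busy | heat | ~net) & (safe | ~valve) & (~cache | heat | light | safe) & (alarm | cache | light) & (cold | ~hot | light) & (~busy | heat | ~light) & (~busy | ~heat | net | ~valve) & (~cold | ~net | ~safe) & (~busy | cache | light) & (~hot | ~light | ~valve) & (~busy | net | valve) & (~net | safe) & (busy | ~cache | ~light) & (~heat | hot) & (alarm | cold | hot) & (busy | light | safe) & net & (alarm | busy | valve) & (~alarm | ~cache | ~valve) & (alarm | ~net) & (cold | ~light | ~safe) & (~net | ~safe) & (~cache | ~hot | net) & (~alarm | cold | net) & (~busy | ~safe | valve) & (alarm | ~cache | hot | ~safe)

Case net = True:
  (~net | safe) forces safe = True.
  Clause (~net | ~safe) is falsified — contradiction.
Case net = False:
  Clause (net) is falsified — contradiction.
Both cases fail, so the formula is unsatisfiable.

UNSATISFIABLE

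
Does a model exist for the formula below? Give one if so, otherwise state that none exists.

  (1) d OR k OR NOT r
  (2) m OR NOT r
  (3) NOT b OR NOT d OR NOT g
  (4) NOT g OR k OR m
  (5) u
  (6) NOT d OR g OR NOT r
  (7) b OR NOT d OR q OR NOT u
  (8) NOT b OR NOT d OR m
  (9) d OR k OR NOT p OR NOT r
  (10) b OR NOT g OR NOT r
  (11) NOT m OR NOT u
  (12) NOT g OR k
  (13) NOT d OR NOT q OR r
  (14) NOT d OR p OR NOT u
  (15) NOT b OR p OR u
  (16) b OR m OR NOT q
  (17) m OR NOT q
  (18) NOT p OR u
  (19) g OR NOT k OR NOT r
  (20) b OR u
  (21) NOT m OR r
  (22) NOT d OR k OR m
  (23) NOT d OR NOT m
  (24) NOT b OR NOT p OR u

Unit clause (u) forces u = True.
In (NOT m OR NOT u) only NOT m is left, so m = False.
In (m OR NOT q) only NOT q is left, so q = False.
In (m OR NOT r) only NOT r is left, so r = False.
Set b = False.
  then (b OR NOT d OR q OR NOT u) forces d = False.
Set g = False.
Set k = False.
Set p = False.
All clauses satisfied.

q = False, m = False, b = False, r = False, g = False, u = True, k = False, p = False, d = False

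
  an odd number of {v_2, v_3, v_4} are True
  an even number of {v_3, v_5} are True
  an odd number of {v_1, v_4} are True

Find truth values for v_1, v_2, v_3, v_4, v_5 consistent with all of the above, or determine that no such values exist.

v_1=T; v_2=F; v_3=T; v_4=F; v_5=T

{v_2, v_3, v_4}: 1 true → odd ✓
{v_3, v_5}: 2 true → even ✓
{v_1, v_4}: 1 true → odd ✓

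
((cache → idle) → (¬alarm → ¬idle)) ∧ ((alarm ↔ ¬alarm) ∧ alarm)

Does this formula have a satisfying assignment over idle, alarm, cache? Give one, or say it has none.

The conjunct alarm ↔ ¬alarm is unsatisfiable on its own:
  alarm=F: evaluates to False.
  alarm=T: evaluates to False.
So the whole conjunction is unsatisfiable.

Unsatisfiable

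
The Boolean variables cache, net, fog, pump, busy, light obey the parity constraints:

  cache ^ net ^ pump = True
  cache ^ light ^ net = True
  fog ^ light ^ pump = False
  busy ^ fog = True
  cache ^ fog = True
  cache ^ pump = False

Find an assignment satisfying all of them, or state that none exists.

cache: True; net: True; fog: False; pump: True; busy: True; light: True

cache ^ net ^ pump = T ^ T ^ T = True ✓
cache ^ light ^ net = T ^ T ^ T = True ✓
fog ^ light ^ pump = F ^ T ^ T = False ✓
busy ^ fog = T ^ F = True ✓
cache ^ fog = T ^ F = True ✓
cache ^ pump = T ^ T = False ✓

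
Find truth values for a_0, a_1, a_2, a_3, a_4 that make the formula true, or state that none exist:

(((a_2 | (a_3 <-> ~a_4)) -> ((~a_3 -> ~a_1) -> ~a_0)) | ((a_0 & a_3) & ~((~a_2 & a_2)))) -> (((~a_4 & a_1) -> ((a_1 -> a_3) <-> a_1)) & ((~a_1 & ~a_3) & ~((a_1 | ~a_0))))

a_0: True, a_1: False, a_2: True, a_3: False, a_4: True

  (((a_2 | (a_3 <-> ~a_4)) -> ((~a_3 -> ~a_1) -> ~a_0)) | ((a_0 & a_3) & ~((~a_2 & a_2)))) -> (((~a_4 & a_1) -> ((a_1 -> a_3) <-> a_1)) & ((~a_1 & ~a_3) & ~((a_1 | ~a_0)))) = True
    ((a_2 | (a_3 <-> ~a_4)) -> ((~a_3 -> ~a_1) -> ~a_0)) | ((a_0 & a_3) & ~((~a_2 & a_2))) = False
      (a_2 | (a_3 <-> ~a_4)) -> ((~a_3 -> ~a_1) -> ~a_0) = False
        a_2 | (a_3 <-> ~a_4) = True
          a_3 <-> ~a_4 = True
            ~a_4 = False
        (~a_3 -> ~a_1) -> ~a_0 = False
          ~a_3 -> ~a_1 = True
            ~a_3 = True
            ~a_1 = True
          ~a_0 = False
      (a_0 & a_3) & ~((~a_2 & a_2)) = False
        a_0 & a_3 = False
        ~((~a_2 & a_2)) = True
          ~a_2 & a_2 = False
            ~a_2 = False
    ((~a_4 & a_1) -> ((a_1 -> a_3) <-> a_1)) & ((~a_1 & ~a_3) & ~((a_1 | ~a_0))) = True
      (~a_4 & a_1) -> ((a_1 -> a_3) <-> a_1) = True
        ~a_4 & a_1 = False
          ~a_4 = False
        (a_1 -> a_3) <-> a_1 = False
          a_1 -> a_3 = True
      (~a_1 & ~a_3) & ~((a_1 | ~a_0)) = True
        ~a_1 & ~a_3 = True
          ~a_1 = True
          ~a_3 = True
        ~((a_1 | ~a_0)) = True
          a_1 | ~a_0 = False
            ~a_0 = False
The formula evaluates to True.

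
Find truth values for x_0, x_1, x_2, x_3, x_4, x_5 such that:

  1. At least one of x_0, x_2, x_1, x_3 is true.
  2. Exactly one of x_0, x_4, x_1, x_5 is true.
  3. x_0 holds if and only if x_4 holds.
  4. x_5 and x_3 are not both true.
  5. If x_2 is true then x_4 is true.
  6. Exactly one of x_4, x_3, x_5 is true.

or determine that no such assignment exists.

x_0: False, x_1: True, x_2: False, x_3: True, x_4: False, x_5: False

  (1) {x_0, x_2, x_1, x_3}: 2 true — at least one ✓
  (2) {x_0, x_4, x_1, x_5}: 1 true — exactly one ✓
  (3) x_0=F, x_4=F — same ✓
  (4) x_5=F, x_3=T — not both ✓
  (5) x_2=F ⇒ x_4: vacuous ✓
  (6) {x_4, x_3, x_5}: 1 true — exactly one ✓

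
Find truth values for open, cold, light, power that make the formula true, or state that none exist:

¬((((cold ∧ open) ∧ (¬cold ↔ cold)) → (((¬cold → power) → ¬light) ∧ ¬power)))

Unsatisfiable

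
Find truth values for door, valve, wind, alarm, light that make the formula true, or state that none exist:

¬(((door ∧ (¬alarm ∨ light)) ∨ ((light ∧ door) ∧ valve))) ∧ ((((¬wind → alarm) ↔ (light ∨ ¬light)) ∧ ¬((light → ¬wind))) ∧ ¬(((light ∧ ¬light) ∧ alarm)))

door = False, valve = True, wind = True, alarm = True, light = True

  ¬(((door ∧ (¬alarm ∨ light)) ∨ ((light ∧ door) ∧ valve))) = True
    (door ∧ (¬alarm ∨ light)) ∨ ((light ∧ door) ∧ valve) = False
      door ∧ (¬alarm ∨ light) = False
        ¬alarm ∨ light = True
          ¬alarm = False
      (light ∧ door) ∧ valve = False
        light ∧ door = False
  (((¬wind → alarm) ↔ (light ∨ ¬light)) ∧ ¬((light → ¬wind))) ∧ ¬(((light ∧ ¬light) ∧ alarm)) = True
    ((¬wind → alarm) ↔ (light ∨ ¬light)) ∧ ¬((light → ¬wind)) = True
      (¬wind → alarm) ↔ (light ∨ ¬light) = True
        ¬wind → alarm = True
          ¬wind = False
        light ∨ ¬light = True
          ¬light = False
      ¬((light → ¬wind)) = True
        light → ¬wind = False
          ¬wind = False
    ¬(((light ∧ ¬light) ∧ alarm)) = True
      (light ∧ ¬light) ∧ alarm = False
        light ∧ ¬light = False
          ¬light = False
Both conjuncts True, so the formula holds.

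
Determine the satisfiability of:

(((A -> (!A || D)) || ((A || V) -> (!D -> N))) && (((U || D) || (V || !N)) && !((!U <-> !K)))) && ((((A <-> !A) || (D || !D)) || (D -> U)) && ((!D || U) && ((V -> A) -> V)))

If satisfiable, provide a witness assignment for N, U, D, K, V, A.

N: True, U: True, D: False, K: False, V: True, A: True

  ((A -> (!A || D)) || ((A || V) -> (!D -> N))) && (((U || D) || (V || !N)) && !((!U <-> !K))) = True
    (A -> (!A || D)) || ((A || V) -> (!D -> N)) = True
      A -> (!A || D) = False
        !A || D = False
          !A = False
      (A || V) -> (!D -> N) = True
        A || V = True
        !D -> N = True
          !D = True
    ((U || D) || (V || !N)) && !((!U <-> !K)) = True
      (U || D) || (V || !N) = True
        U || D = True
        V || !N = True
          !N = False
      !((!U <-> !K)) = True
        !U <-> !K = False
          !U = False
          !K = True
  (((A <-> !A) || (D || !D)) || (D -> U)) && ((!D || U) && ((V -> A) -> V)) = True
    ((A <-> !A) || (D || !D)) || (D -> U) = True
      (A <-> !A) || (D || !D) = True
        A <-> !A = False
          !A = False
        D || !D = True
          !D = True
      D -> U = True
    (!D || U) && ((V -> A) -> V) = True
      !D || U = True
        !D = True
      (V -> A) -> V = True
        V -> A = True
Both conjuncts True, so the formula holds.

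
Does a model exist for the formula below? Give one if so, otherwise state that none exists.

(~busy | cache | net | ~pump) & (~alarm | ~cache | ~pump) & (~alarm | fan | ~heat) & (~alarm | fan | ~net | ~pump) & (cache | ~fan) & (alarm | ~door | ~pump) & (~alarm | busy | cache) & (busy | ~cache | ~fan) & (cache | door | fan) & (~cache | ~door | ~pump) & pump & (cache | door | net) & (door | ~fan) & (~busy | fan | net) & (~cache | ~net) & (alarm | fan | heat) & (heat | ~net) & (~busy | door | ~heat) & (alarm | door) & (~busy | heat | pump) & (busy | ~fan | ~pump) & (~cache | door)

No satisfying assignment exists.

Case alarm = True:
  (pump) forces pump = True.
  (~alarm | ~cache | ~pump) forces cache = False.
  (cache | ~fan) forces fan = False.
  (~alarm | fan | ~heat) forces heat = False.
  (~alarm | fan | ~net | ~pump) forces net = False.
  (~busy | cache | net | ~pump) forces busy = False.
  Clause (~alarm | busy | cache) is falsified — contradiction.
Case alarm = False:
  (pump) forces pump = True.
  (alarm | ~door | ~pump) forces door = False.
  Clause (alarm | door) is falsified — contradiction.
Both cases fail, so the formula is unsatisfiable.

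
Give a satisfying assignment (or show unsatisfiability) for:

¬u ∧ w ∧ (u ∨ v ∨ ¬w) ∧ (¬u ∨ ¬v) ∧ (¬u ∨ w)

Unit clause (¬u) forces u = False.
Unit clause (w) forces w = True.
In (u ∨ v ∨ ¬w) only v is left, so v = True.
Check each clause:
  (¬u): ¬u holds.
  (w): w holds.
  (u ∨ v ∨ ¬w): v holds.
  (¬u ∨ ¬v): ¬u holds.
  (¬u ∨ w): ¬u holds.
All clauses satisfied.

w = True, u = False, v = True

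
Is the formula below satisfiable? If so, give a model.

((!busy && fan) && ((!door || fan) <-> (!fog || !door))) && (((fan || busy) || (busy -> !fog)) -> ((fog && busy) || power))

busy = False; fog = False; power = True; door = True; fan = True

  (!busy && fan) && ((!door || fan) <-> (!fog || !door)) = True
    !busy && fan = True
      !busy = True
    (!door || fan) <-> (!fog || !door) = True
      !door || fan = True
        !door = False
      !fog || !door = True
        !fog = True
        !door = False
  ((fan || busy) || (busy -> !fog)) -> ((fog && busy) || power) = True
    (fan || busy) || (busy -> !fog) = True
      fan || busy = True
      busy -> !fog = True
        !fog = True
    (fog && busy) || power = True
      fog && busy = False
Both conjuncts True, so the formula holds.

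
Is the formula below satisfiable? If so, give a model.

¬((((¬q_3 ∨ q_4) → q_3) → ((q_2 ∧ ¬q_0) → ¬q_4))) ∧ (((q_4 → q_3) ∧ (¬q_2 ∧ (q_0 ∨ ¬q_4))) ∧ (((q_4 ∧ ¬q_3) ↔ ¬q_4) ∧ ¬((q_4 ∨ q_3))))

Case q_2 = True: the conjunct ¬q_2 is False.
Case q_2 = False: the conjunct ¬((((¬q_3 ∨ q_4) → q_3) → ((q_2 ∧ ¬q_0) → ¬q_4))) becomes ¬((((¬q_3 ∨ q_4) → q_3) → True)) = False.
Both cases fail — unsatisfiable.

The formula is unsatisfiable.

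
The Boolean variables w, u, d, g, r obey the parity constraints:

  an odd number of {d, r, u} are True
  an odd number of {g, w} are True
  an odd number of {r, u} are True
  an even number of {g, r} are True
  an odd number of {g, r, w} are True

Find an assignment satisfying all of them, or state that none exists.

w = True; u = True; d = False; g = False; r = False

{d, r, u}: 1 true → odd ✓
{g, w}: 1 true → odd ✓
{r, u}: 1 true → odd ✓
{g, r}: 0 true → even ✓
{g, r, w}: 1 true → odd ✓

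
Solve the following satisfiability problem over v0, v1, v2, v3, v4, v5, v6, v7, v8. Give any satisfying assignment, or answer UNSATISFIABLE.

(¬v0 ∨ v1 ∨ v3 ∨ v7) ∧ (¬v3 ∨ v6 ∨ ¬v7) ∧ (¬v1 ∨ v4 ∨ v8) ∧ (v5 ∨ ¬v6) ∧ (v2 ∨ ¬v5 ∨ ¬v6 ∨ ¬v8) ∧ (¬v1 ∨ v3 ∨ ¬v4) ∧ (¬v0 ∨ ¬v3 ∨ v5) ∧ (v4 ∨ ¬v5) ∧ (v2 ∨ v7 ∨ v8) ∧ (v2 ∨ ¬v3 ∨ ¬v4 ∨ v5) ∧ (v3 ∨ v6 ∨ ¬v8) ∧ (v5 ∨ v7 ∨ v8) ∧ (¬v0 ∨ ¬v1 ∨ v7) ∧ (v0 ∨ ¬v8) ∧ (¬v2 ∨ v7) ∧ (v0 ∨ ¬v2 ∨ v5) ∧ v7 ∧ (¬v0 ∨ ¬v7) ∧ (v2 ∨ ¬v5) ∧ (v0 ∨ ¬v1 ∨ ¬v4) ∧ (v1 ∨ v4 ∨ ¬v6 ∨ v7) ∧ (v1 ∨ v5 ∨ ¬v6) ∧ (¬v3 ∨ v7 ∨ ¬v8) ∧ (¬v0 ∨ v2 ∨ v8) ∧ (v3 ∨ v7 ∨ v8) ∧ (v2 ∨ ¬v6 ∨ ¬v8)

v0 = False; v1 = False; v2 = False; v3 = False; v4 = False; v5 = False; v6 = False; v7 = True; v8 = False

Unit clause (v7) forces v7 = True.
In (¬v0 ∨ ¬v7) only ¬v0 is left, so v0 = False.
In (v0 ∨ ¬v8) only ¬v8 is left, so v8 = False.
Set v1 = False.
Set v2 = False.
  then (v2 ∨ ¬v5) forces v5 = False.
  then (v1 ∨ v5 ∨ ¬v6) forces v6 = False.
  then (¬v3 ∨ v6 ∨ ¬v7) forces v3 = False.
Set v4 = False.
All clauses satisfied.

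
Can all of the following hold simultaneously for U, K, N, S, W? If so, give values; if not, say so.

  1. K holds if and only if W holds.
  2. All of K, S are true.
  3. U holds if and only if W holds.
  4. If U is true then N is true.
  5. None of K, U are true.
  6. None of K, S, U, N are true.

UNSATISFIABLE

Case K = True:
  Constraint (5) is violated (K=T) — contradiction.
Case K = False:
  Constraint (2) is violated (K=F) — contradiction.
Both cases fail — unsatisfiable.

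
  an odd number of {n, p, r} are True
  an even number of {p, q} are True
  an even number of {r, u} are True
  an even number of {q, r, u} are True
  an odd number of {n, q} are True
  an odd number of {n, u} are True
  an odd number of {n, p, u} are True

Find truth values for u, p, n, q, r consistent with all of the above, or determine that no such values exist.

u = False, p = False, n = True, q = False, r = False

{n, p, r}: 1 true → odd ✓
{p, q}: 0 true → even ✓
{r, u}: 0 true → even ✓
{q, r, u}: 0 true → even ✓
{n, q}: 1 true → odd ✓
{n, u}: 1 true → odd ✓
{n, p, u}: 1 true → odd ✓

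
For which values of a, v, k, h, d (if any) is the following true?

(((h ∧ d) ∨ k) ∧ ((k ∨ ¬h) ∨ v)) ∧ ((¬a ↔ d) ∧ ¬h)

a=T; v=T; k=T; h=F; d=F

  ((h ∧ d) ∨ k) ∧ ((k ∨ ¬h) ∨ v) = True
    (h ∧ d) ∨ k = True
      h ∧ d = False
    (k ∨ ¬h) ∨ v = True
      k ∨ ¬h = True
        ¬h = True
  (¬a ↔ d) ∧ ¬h = True
    ¬a ↔ d = True
      ¬a = False
    ¬h = True
Both conjuncts True, so the formula holds.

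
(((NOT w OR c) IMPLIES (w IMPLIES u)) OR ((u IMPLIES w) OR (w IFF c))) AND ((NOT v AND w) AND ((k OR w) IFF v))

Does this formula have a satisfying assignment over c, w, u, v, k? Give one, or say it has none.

Case w = True: the formula simplifies to NOT v AND v.
  v = True: the conjunct NOT v is False.
  v = False: the conjunct v is False.
Case w = False: the conjunct w is False.
Both cases fail — unsatisfiable.

The formula is unsatisfiable.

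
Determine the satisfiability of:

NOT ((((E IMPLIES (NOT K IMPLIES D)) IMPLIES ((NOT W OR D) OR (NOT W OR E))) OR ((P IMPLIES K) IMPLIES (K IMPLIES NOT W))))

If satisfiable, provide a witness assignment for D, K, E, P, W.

D: False; K: True; E: False; P: True; W: True

  NOT ((((E IMPLIES (NOT K IMPLIES D)) IMPLIES ((NOT W OR D) OR (NOT W OR E))) OR ((P IMPLIES K) IMPLIES (K IMPLIES NOT W)))) = True
    ((E IMPLIES (NOT K IMPLIES D)) IMPLIES ((NOT W OR D) OR (NOT W OR E))) OR ((P IMPLIES K) IMPLIES (K IMPLIES NOT W)) = False
      (E IMPLIES (NOT K IMPLIES D)) IMPLIES ((NOT W OR D) OR (NOT W OR E)) = False
        E IMPLIES (NOT K IMPLIES D) = True
          NOT K IMPLIES D = True
            NOT K = False
        (NOT W OR D) OR (NOT W OR E) = False
          NOT W OR D = False
            NOT W = False
          NOT W OR E = False
            NOT W = False
      (P IMPLIES K) IMPLIES (K IMPLIES NOT W) = False
        P IMPLIES K = True
        K IMPLIES NOT W = False
          NOT W = False
The formula evaluates to True.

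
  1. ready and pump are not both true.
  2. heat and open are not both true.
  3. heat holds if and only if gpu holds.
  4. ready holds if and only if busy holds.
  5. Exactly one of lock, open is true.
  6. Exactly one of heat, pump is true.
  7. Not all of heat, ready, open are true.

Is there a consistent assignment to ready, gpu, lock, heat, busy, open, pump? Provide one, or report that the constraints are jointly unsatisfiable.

ready: False, gpu: True, lock: True, heat: True, busy: False, open: False, pump: False

  (1) ready=F, pump=F — not both ✓
  (2) heat=T, open=F — not both ✓
  (3) heat=T, gpu=T — same ✓
  (4) ready=F, busy=F — same ✓
  (5) {lock, open}: 1 true — exactly one ✓
  (6) {heat, pump}: 1 true — exactly one ✓
  (7) {heat, ready, open}: 1/3 true — not all ✓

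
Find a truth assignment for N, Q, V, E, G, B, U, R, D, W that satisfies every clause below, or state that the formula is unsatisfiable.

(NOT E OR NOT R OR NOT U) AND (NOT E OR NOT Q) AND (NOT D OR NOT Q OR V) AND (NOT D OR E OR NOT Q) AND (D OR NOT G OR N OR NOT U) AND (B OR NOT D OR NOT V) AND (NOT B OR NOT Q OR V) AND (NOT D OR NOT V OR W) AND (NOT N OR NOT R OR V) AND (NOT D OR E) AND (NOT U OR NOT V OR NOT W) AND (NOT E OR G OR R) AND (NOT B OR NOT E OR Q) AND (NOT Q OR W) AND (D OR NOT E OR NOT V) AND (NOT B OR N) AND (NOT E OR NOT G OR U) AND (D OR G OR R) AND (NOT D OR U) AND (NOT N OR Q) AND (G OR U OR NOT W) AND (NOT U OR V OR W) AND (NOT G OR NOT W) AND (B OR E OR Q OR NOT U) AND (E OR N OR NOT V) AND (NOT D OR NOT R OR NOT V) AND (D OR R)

N = False; Q = True; V = False; E = False; G = False; B = False; U = True; R = True; D = False; W = True

Set N = False.
  then (NOT B OR N) forces B = False.
Set Q = True.
  then (NOT E OR NOT Q) forces E = False.
  then (NOT D OR E OR NOT Q) forces D = False.
  then (NOT Q OR W) forces W = True.
  then (NOT G OR NOT W) forces G = False.
  then (E OR N OR NOT V) forces V = False.
  then (D OR R) forces R = True.
  then (G OR U OR NOT W) forces U = True.
All clauses satisfied.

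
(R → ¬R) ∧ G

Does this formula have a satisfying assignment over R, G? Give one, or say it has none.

R = False, G = True

  R → ¬R = True
    ¬R = True
Both conjuncts True, so the formula holds.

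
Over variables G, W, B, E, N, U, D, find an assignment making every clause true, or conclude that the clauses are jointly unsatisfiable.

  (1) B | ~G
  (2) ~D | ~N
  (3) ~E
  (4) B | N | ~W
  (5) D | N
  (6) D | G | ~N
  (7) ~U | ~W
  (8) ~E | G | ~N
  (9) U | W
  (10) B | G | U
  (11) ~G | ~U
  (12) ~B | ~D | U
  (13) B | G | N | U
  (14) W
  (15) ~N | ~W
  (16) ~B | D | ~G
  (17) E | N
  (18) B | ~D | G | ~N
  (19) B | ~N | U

Case W = True:
  (~E) forces E = False.
  (~U | ~W) forces U = False.
  (~N | ~W) forces N = False.
  Clause (E | N) is falsified — contradiction.
Case W = False:
  Clause (W) is falsified — contradiction.
Both cases fail, so the formula is unsatisfiable.

No satisfying assignment exists.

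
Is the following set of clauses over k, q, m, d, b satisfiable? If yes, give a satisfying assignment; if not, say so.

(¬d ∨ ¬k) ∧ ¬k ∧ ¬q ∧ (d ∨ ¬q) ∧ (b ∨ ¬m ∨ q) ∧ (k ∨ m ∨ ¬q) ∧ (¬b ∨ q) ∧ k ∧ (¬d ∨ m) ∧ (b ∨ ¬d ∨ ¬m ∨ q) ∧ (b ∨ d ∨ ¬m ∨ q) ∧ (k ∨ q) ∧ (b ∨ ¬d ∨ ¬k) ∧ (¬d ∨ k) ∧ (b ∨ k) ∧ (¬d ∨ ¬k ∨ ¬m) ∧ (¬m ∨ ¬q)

UNSATISFIABLE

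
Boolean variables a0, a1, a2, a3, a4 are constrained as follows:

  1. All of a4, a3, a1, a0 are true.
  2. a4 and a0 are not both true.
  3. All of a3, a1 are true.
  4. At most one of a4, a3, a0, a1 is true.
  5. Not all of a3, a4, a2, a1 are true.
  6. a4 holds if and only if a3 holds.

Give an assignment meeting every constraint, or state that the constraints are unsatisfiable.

Case a0 = True:
  (1) forces a4 = True.
  Constraint (2) is violated (a4=T, a0=T) — contradiction.
Case a0 = False:
  Constraint (1) is violated (a0=F) — contradiction.
Both cases fail — unsatisfiable.

Unsatisfiable — no assignment works.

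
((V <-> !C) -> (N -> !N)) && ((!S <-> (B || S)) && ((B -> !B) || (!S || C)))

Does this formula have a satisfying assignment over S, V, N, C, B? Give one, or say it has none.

S = False; V = False; N = False; C = True; B = True

  (V <-> !C) -> (N -> !N) = True
    V <-> !C = True
      !C = False
    N -> !N = True
      !N = True
  (!S <-> (B || S)) && ((B -> !B) || (!S || C)) = True
    !S <-> (B || S) = True
      !S = True
      B || S = True
    (B -> !B) || (!S || C) = True
      B -> !B = False
        !B = False
      !S || C = True
        !S = True
Both conjuncts True, so the formula holds.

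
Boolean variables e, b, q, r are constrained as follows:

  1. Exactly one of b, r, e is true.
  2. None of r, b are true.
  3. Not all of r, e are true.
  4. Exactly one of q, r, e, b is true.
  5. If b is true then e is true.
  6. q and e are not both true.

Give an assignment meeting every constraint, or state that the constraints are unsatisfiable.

e=T; b=F; q=F; r=F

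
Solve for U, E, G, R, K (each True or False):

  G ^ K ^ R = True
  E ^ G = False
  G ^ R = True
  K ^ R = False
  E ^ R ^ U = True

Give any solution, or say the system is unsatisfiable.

U = False, E = True, G = True, R = False, K = False

G ^ K ^ R = T ^ F ^ F = True ✓
E ^ G = T ^ T = False ✓
G ^ R = T ^ F = True ✓
K ^ R = F ^ F = False ✓
E ^ R ^ U = T ^ F ^ F = True ✓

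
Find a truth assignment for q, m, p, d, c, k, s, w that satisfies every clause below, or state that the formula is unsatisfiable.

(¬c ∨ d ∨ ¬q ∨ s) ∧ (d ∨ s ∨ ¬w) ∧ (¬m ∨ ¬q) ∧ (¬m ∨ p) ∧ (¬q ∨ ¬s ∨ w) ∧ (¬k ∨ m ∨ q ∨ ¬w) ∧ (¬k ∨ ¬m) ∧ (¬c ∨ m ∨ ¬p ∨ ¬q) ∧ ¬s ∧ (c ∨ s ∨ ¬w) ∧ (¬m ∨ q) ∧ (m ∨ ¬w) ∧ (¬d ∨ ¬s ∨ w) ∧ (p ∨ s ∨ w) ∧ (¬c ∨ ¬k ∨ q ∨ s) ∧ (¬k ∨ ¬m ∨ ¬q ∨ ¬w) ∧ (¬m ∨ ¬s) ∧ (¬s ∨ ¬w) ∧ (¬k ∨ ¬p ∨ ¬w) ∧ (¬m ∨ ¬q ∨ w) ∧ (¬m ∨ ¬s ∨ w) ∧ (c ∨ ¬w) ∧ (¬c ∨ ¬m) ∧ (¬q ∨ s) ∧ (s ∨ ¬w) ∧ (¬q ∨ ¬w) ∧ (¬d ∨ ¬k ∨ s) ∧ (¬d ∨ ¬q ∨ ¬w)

q: False, m: False, p: True, d: True, c: False, k: False, s: False, w: False

Unit clause (¬s) forces s = False.
In (¬q ∨ s) only ¬q is left, so q = False.
In (s ∨ ¬w) only ¬w is left, so w = False.
In (¬m ∨ q) only ¬m is left, so m = False.
In (p ∨ s ∨ w) only p is left, so p = True.
Set d = True.
  then (¬d ∨ ¬k ∨ s) forces k = False.
Set c = False.
All clauses satisfied.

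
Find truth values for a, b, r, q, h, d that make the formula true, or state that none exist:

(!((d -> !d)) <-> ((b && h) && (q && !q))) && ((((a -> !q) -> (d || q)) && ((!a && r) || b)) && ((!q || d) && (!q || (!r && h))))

No satisfying assignment exists.

Case q = True: the formula simplifies to (d -> !d) && (((!a && r) || b) && (d && (!r && h))).
  d = True: the conjunct d -> !d becomes True -> !True = False.
  d = False: the conjunct d is False.
Case q = False: the formula simplifies to (d -> !d) && (d && ((!a && r) || b)).
  d = True: the conjunct d -> !d becomes True -> !True = False.
  d = False: the conjunct d is False.
Both cases fail — unsatisfiable.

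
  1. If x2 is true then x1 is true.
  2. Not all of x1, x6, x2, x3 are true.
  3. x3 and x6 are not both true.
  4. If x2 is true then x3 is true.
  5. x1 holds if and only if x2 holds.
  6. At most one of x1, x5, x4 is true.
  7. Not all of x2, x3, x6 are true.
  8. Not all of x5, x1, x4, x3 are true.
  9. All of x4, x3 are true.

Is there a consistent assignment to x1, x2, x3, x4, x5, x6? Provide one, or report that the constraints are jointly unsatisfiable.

x1: False, x2: False, x3: True, x4: True, x5: False, x6: False

  (1) x2=F ⇒ x1: vacuous ✓
  (2) {x1, x6, x2, x3}: 1/4 true — not all ✓
  (3) x3=T, x6=F — not both ✓
  (4) x2=F ⇒ x3: vacuous ✓
  (5) x1=F, x2=F — same ✓
  (6) {x1, x5, x4}: 1 true — at most one ✓
  (7) {x2, x3, x6}: 1/3 true — not all ✓
  (8) {x5, x1, x4, x3}: 2/4 true — not all ✓
  (9) {x4, x3}: all 2 true ✓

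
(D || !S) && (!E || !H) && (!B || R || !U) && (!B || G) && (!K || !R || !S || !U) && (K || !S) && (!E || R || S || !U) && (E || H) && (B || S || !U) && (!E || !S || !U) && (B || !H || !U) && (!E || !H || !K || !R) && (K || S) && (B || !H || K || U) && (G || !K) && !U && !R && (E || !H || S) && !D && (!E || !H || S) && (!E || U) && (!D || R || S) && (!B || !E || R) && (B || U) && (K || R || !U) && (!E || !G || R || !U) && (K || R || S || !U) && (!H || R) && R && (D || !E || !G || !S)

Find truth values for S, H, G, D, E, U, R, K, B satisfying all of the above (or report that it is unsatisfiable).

The formula is unsatisfiable.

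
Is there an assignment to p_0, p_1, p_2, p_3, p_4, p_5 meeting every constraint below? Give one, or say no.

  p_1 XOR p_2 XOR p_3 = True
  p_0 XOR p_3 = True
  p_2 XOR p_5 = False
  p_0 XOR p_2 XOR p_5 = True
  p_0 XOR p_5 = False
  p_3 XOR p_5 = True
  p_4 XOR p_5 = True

p_0 = True; p_1 = False; p_2 = True; p_3 = False; p_4 = False; p_5 = True

p_1 XOR p_2 XOR p_3 = F XOR T XOR F = True ✓
p_0 XOR p_3 = T XOR F = True ✓
p_2 XOR p_5 = T XOR T = False ✓
p_0 XOR p_2 XOR p_5 = T XOR T XOR T = True ✓
p_0 XOR p_5 = T XOR T = False ✓
p_3 XOR p_5 = F XOR T = True ✓
p_4 XOR p_5 = F XOR T = True ✓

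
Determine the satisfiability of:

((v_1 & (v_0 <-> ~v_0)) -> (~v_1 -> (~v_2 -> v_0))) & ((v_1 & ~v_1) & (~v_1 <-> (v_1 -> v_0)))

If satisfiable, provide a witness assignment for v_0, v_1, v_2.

Case v_1 = True: the conjunct ~v_1 is False.
Case v_1 = False: the conjunct v_1 is False.
Both cases fail — unsatisfiable.

Unsatisfiable — no assignment works.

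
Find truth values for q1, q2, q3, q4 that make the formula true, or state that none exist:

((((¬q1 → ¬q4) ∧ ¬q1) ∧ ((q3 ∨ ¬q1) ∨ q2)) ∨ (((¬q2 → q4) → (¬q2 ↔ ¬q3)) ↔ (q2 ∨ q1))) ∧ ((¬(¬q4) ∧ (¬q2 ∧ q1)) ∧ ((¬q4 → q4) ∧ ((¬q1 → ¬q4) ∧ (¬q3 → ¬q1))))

The formula is unsatisfiable.

Case q1 = True: the formula simplifies to ((¬q2 → q4) → (¬q2 ↔ ¬q3)) ∧ ((¬(¬q4) ∧ ¬q2) ∧ ((¬q4 → q4) ∧ q3)).
  q4 = True: simplifies to (¬q2 ↔ ¬q3) ∧ (¬q2 ∧ q3).
    q2 = True: the conjunct ¬q2 is False.
    q2 = False: simplifies to ¬q3 ∧ q3.
      q3 = True: the conjunct ¬q3 is False.
      q3 = False: the conjunct q3 is False.
  q4 = False: the conjunct ¬(¬q4) becomes ¬(¬False) = False.
Case q1 = False: the conjunct q1 is False.
Both cases fail — unsatisfiable.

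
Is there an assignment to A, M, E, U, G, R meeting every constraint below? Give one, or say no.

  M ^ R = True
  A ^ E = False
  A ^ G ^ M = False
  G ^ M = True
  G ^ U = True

A = True, M = True, E = True, U = True, G = False, R = False

M ^ R = T ^ F = True ✓
A ^ E = T ^ T = False ✓
A ^ G ^ M = T ^ F ^ T = False ✓
G ^ M = F ^ T = True ✓
G ^ U = F ^ T = True ✓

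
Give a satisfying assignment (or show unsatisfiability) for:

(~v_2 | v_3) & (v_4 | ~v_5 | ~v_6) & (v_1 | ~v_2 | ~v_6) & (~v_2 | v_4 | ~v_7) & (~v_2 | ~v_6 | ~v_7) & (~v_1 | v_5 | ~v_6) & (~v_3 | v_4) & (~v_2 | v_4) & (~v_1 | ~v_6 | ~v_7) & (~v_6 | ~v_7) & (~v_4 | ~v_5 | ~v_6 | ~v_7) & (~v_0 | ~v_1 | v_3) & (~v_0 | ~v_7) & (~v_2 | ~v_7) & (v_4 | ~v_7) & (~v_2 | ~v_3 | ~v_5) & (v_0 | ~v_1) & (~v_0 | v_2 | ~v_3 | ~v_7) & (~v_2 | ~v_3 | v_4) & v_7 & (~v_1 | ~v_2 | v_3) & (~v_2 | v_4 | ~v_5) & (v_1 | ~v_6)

v_0 = False; v_1 = False; v_2 = False; v_3 = True; v_4 = True; v_5 = False; v_6 = False; v_7 = True

Unit clause (v_7) forces v_7 = True.
In (~v_6 | ~v_7) only ~v_6 is left, so v_6 = False.
In (~v_0 | ~v_7) only ~v_0 is left, so v_0 = False.
In (~v_2 | ~v_7) only ~v_2 is left, so v_2 = False.
In (v_4 | ~v_7) only v_4 is left, so v_4 = True.
In (v_0 | ~v_1) only ~v_1 is left, so v_1 = False.
Set v_3 = True.
Set v_5 = False.
All clauses satisfied.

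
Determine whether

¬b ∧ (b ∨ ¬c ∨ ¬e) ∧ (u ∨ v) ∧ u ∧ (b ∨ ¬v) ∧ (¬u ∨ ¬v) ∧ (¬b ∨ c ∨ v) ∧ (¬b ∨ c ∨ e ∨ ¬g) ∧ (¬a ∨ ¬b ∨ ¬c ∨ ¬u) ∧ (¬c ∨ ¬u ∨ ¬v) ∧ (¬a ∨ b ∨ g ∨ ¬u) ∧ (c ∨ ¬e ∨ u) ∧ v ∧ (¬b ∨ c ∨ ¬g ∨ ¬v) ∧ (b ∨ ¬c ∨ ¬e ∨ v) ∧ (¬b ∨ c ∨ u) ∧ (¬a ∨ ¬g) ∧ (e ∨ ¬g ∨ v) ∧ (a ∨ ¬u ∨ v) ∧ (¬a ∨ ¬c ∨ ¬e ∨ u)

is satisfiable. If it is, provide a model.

Case v = True:
  (¬b) forces b = False.
  Clause (b ∨ ¬v) is falsified — contradiction.
Case v = False:
  Clause (v) is falsified — contradiction.
Both cases fail, so the formula is unsatisfiable.

UNSATISFIABLE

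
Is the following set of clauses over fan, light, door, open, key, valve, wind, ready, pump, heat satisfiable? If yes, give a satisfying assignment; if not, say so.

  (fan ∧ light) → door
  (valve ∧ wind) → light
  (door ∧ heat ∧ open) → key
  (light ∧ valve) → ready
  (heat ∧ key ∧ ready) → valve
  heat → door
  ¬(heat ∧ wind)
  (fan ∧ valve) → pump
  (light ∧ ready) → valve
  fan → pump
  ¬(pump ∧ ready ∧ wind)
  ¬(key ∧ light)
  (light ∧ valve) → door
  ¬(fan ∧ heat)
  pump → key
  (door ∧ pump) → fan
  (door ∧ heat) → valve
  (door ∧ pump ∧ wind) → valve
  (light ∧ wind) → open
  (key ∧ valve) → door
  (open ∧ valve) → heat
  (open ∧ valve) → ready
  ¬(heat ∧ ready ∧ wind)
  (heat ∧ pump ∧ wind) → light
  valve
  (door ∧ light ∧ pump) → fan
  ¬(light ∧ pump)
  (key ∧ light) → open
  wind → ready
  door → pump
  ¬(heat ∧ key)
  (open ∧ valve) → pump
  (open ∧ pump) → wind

fan = False, light = False, door = False, open = False, key = False, valve = True, wind = False, ready = False, pump = False, heat = False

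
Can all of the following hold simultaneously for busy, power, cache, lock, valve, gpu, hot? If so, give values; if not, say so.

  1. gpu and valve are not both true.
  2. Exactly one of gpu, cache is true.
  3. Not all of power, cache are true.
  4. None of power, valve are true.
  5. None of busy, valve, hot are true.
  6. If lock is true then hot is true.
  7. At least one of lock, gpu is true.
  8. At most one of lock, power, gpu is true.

busy: False; power: False; cache: False; lock: False; valve: False; gpu: True; hot: False

  (1) gpu=T, valve=F — not both ✓
  (2) {gpu, cache}: 1 true — exactly one ✓
  (3) {power, cache}: 0/2 true — not all ✓
  (4) {power, valve}: 0 true — none ✓
  (5) {busy, valve, hot}: 0 true — none ✓
  (6) lock=F ⇒ hot: vacuous ✓
  (7) {lock, gpu}: 1 true — at least one ✓
  (8) {lock, power, gpu}: 1 true — at most one ✓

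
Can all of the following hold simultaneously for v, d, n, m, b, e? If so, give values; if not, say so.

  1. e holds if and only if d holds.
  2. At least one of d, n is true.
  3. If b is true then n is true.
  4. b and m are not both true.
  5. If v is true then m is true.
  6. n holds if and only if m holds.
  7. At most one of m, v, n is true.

v: False; d: True; n: False; m: False; b: False; e: True

  (1) e=T, d=T — same ✓
  (2) {d, n}: 1 true — at least one ✓
  (3) b=F ⇒ n: vacuous ✓
  (4) b=F, m=F — not both ✓
  (5) v=F ⇒ m: vacuous ✓
  (6) n=F, m=F — same ✓
  (7) {m, v, n}: 0 true — at most one ✓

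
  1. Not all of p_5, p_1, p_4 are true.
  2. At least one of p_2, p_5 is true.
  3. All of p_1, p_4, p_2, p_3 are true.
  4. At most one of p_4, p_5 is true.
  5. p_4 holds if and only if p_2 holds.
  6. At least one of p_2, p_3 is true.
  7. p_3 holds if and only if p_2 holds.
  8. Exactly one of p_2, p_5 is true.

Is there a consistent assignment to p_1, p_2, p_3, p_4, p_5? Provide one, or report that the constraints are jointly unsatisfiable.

p_1 = True, p_2 = True, p_3 = True, p_4 = True, p_5 = False

  (1) {p_5, p_1, p_4}: 2/3 true — not all ✓
  (2) {p_2, p_5}: 1 true — at least one ✓
  (3) {p_1, p_4, p_2, p_3}: all 4 true ✓
  (4) {p_4, p_5}: 1 true — at most one ✓
  (5) p_4=T, p_2=T — same ✓
  (6) {p_2, p_3}: 2 true — at least one ✓
  (7) p_3=T, p_2=T — same ✓
  (8) {p_2, p_5}: 1 true — exactly one ✓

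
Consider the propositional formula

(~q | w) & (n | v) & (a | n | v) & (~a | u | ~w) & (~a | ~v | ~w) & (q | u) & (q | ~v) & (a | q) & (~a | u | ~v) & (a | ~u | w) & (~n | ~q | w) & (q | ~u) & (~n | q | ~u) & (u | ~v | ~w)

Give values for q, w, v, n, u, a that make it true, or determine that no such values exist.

Try q = False:
  (q | u) forces u = True.
  clause (q | ~u) is falsified — backtrack.
So q = True.
  then (~q | w) forces w = True.
Set v = True.
  then (~a | ~v | ~w) forces a = False.
  then (u | ~v | ~w) forces u = True.
Set n = True.
All clauses satisfied.

q = True, w = True, v = True, n = True, u = True, a = False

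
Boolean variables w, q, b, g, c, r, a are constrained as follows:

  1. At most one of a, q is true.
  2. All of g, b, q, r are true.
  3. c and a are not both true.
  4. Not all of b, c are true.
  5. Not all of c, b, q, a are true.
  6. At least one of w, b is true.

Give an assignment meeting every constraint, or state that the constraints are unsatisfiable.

w=F, q=T, b=T, g=T, c=F, r=T, a=F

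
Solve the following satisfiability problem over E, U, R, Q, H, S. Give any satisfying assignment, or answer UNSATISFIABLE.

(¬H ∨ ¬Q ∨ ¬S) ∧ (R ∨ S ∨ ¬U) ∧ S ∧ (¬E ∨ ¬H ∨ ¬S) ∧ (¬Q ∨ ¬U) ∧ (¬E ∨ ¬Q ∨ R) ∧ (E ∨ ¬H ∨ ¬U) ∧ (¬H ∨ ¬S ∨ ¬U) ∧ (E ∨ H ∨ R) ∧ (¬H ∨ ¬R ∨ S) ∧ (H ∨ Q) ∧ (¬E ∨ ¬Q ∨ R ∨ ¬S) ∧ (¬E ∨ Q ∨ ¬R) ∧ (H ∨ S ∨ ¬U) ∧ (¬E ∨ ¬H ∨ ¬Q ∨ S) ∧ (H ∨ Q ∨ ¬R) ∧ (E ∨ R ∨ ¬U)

E = False; U = False; R = True; Q = False; H = True; S = True

Unit clause (S) forces S = True.
Set E = False.
Set U = False.
Set R = True.
Set Q = False.
  then (H ∨ Q) forces H = True.
All clauses satisfied.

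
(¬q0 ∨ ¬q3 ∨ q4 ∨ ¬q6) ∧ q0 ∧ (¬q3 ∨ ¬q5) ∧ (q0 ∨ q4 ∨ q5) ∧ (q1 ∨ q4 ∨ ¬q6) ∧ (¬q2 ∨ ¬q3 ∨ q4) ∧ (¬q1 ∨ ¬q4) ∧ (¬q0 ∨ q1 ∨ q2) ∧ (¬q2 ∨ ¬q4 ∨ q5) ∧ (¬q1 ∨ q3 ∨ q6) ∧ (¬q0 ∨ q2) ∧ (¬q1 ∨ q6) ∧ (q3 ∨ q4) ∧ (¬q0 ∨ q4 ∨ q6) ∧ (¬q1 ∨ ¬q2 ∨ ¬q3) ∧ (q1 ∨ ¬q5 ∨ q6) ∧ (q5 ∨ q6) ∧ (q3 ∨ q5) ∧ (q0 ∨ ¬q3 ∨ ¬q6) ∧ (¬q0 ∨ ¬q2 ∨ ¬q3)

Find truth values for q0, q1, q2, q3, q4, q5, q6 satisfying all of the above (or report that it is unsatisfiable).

Unit clause (q0) forces q0 = True.
In (¬q0 ∨ q2) only q2 is left, so q2 = True.
In (¬q0 ∨ ¬q2 ∨ ¬q3) only ¬q3 is left, so q3 = False.
In (q3 ∨ q4) only q4 is left, so q4 = True.
In (q3 ∨ q5) only q5 is left, so q5 = True.
In (¬q1 ∨ ¬q4) only ¬q1 is left, so q1 = False.
In (q1 ∨ ¬q5 ∨ q6) only q6 is left, so q6 = True.
All clauses satisfied.

q0 = True, q1 = False, q2 = True, q3 = False, q4 = True, q5 = True, q6 = True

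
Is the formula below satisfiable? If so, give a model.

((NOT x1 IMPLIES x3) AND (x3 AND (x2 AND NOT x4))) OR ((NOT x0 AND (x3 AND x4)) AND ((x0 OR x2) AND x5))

x0: True; x1: True; x2: True; x3: True; x4: False; x5: True

  ((NOT x1 IMPLIES x3) AND (x3 AND (x2 AND NOT x4))) OR ((NOT x0 AND (x3 AND x4)) AND ((x0 OR x2) AND x5)) = True
    (NOT x1 IMPLIES x3) AND (x3 AND (x2 AND NOT x4)) = True
      NOT x1 IMPLIES x3 = True
        NOT x1 = False
      x3 AND (x2 AND NOT x4) = True
        x2 AND NOT x4 = True
          NOT x4 = True
    (NOT x0 AND (x3 AND x4)) AND ((x0 OR x2) AND x5) = False
      NOT x0 AND (x3 AND x4) = False
        NOT x0 = False
        x3 AND x4 = False
      (x0 OR x2) AND x5 = True
        x0 OR x2 = True
The formula evaluates to True.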